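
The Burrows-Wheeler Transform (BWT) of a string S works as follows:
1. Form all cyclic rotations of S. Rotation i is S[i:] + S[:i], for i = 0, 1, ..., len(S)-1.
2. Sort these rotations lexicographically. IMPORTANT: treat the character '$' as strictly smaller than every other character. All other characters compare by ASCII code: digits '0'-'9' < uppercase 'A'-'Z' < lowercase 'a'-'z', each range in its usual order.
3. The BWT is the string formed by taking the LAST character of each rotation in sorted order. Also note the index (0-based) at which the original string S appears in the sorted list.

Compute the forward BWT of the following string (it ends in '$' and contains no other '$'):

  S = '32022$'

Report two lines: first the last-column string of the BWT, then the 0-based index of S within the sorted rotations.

All 6 rotations (rotation i = S[i:]+S[:i]):
  rot[0] = 32022$
  rot[1] = 2022$3
  rot[2] = 022$32
  rot[3] = 22$320
  rot[4] = 2$3202
  rot[5] = $32022
Sorted (with $ < everything):
  sorted[0] = $32022  (last char: '2')
  sorted[1] = 022$32  (last char: '2')
  sorted[2] = 2$3202  (last char: '2')
  sorted[3] = 2022$3  (last char: '3')
  sorted[4] = 22$320  (last char: '0')
  sorted[5] = 32022$  (last char: '$')
Last column: 22230$
Original string S is at sorted index 5

Answer: 22230$
5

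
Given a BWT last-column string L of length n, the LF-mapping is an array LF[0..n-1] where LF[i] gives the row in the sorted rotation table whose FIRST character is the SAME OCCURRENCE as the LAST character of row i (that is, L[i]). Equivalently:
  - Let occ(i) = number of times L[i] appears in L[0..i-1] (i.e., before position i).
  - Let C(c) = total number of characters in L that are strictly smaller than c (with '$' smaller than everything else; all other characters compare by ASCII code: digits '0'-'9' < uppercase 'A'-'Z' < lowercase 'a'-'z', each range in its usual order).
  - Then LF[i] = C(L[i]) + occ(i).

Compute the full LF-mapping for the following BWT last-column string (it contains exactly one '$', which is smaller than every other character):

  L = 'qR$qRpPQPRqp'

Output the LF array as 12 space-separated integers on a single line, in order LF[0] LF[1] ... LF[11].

Answer: 9 4 0 10 5 7 1 3 2 6 11 8

Derivation:
Char counts: '$':1, 'P':2, 'Q':1, 'R':3, 'p':2, 'q':3
C (first-col start): C('$')=0, C('P')=1, C('Q')=3, C('R')=4, C('p')=7, C('q')=9
L[0]='q': occ=0, LF[0]=C('q')+0=9+0=9
L[1]='R': occ=0, LF[1]=C('R')+0=4+0=4
L[2]='$': occ=0, LF[2]=C('$')+0=0+0=0
L[3]='q': occ=1, LF[3]=C('q')+1=9+1=10
L[4]='R': occ=1, LF[4]=C('R')+1=4+1=5
L[5]='p': occ=0, LF[5]=C('p')+0=7+0=7
L[6]='P': occ=0, LF[6]=C('P')+0=1+0=1
L[7]='Q': occ=0, LF[7]=C('Q')+0=3+0=3
L[8]='P': occ=1, LF[8]=C('P')+1=1+1=2
L[9]='R': occ=2, LF[9]=C('R')+2=4+2=6
L[10]='q': occ=2, LF[10]=C('q')+2=9+2=11
L[11]='p': occ=1, LF[11]=C('p')+1=7+1=8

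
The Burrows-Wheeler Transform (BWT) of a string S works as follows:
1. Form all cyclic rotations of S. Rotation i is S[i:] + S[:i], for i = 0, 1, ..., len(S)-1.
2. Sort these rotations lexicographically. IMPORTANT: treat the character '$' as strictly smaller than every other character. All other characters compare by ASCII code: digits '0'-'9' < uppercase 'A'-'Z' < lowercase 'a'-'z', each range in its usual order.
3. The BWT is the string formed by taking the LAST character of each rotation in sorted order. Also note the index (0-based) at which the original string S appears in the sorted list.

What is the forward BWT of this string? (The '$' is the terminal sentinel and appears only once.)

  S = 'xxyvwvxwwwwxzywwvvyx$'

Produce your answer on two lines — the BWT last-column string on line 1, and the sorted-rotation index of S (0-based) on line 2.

Answer: xwywvwvyxwwwyv$xwxzvx
14

Derivation:
All 21 rotations (rotation i = S[i:]+S[:i]):
  rot[0] = xxyvwvxwwwwxzywwvvyx$
  rot[1] = xyvwvxwwwwxzywwvvyx$x
  rot[2] = yvwvxwwwwxzywwvvyx$xx
  rot[3] = vwvxwwwwxzywwvvyx$xxy
  rot[4] = wvxwwwwxzywwvvyx$xxyv
  rot[5] = vxwwwwxzywwvvyx$xxyvw
  rot[6] = xwwwwxzywwvvyx$xxyvwv
  rot[7] = wwwwxzywwvvyx$xxyvwvx
  rot[8] = wwwxzywwvvyx$xxyvwvxw
  rot[9] = wwxzywwvvyx$xxyvwvxww
  rot[10] = wxzywwvvyx$xxyvwvxwww
  rot[11] = xzywwvvyx$xxyvwvxwwww
  rot[12] = zywwvvyx$xxyvwvxwwwwx
  rot[13] = ywwvvyx$xxyvwvxwwwwxz
  rot[14] = wwvvyx$xxyvwvxwwwwxzy
  rot[15] = wvvyx$xxyvwvxwwwwxzyw
  rot[16] = vvyx$xxyvwvxwwwwxzyww
  rot[17] = vyx$xxyvwvxwwwwxzywwv
  rot[18] = yx$xxyvwvxwwwwxzywwvv
  rot[19] = x$xxyvwvxwwwwxzywwvvy
  rot[20] = $xxyvwvxwwwwxzywwvvyx
Sorted (with $ < everything):
  sorted[0] = $xxyvwvxwwwwxzywwvvyx  (last char: 'x')
  sorted[1] = vvyx$xxyvwvxwwwwxzyww  (last char: 'w')
  sorted[2] = vwvxwwwwxzywwvvyx$xxy  (last char: 'y')
  sorted[3] = vxwwwwxzywwvvyx$xxyvw  (last char: 'w')
  sorted[4] = vyx$xxyvwvxwwwwxzywwv  (last char: 'v')
  sorted[5] = wvvyx$xxyvwvxwwwwxzyw  (last char: 'w')
  sorted[6] = wvxwwwwxzywwvvyx$xxyv  (last char: 'v')
  sorted[7] = wwvvyx$xxyvwvxwwwwxzy  (last char: 'y')
  sorted[8] = wwwwxzywwvvyx$xxyvwvx  (last char: 'x')
  sorted[9] = wwwxzywwvvyx$xxyvwvxw  (last char: 'w')
  sorted[10] = wwxzywwvvyx$xxyvwvxww  (last char: 'w')
  sorted[11] = wxzywwvvyx$xxyvwvxwww  (last char: 'w')
  sorted[12] = x$xxyvwvxwwwwxzywwvvy  (last char: 'y')
  sorted[13] = xwwwwxzywwvvyx$xxyvwv  (last char: 'v')
  sorted[14] = xxyvwvxwwwwxzywwvvyx$  (last char: '$')
  sorted[15] = xyvwvxwwwwxzywwvvyx$x  (last char: 'x')
  sorted[16] = xzywwvvyx$xxyvwvxwwww  (last char: 'w')
  sorted[17] = yvwvxwwwwxzywwvvyx$xx  (last char: 'x')
  sorted[18] = ywwvvyx$xxyvwvxwwwwxz  (last char: 'z')
  sorted[19] = yx$xxyvwvxwwwwxzywwvv  (last char: 'v')
  sorted[20] = zywwvvyx$xxyvwvxwwwwx  (last char: 'x')
Last column: xwywvwvyxwwwyv$xwxzvx
Original string S is at sorted index 14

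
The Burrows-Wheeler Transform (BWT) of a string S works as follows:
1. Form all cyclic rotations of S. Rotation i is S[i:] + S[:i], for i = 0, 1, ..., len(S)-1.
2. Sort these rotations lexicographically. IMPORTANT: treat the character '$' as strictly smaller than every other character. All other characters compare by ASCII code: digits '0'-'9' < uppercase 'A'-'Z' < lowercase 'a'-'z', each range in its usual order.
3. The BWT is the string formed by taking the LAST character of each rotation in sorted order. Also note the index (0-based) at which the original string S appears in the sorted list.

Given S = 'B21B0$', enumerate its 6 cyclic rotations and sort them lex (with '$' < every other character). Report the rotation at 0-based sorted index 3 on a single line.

Answer: 21B0$B

Derivation:
All 6 rotations (rotation i = S[i:]+S[:i]):
  rot[0] = B21B0$
  rot[1] = 21B0$B
  rot[2] = 1B0$B2
  rot[3] = B0$B21
  rot[4] = 0$B21B
  rot[5] = $B21B0
Sorted (with $ < everything):
  sorted[0] = $B21B0
  sorted[1] = 0$B21B
  sorted[2] = 1B0$B2
  sorted[3] = 21B0$B
  sorted[4] = B0$B21
  sorted[5] = B21B0$
sorted[3] = 21B0$B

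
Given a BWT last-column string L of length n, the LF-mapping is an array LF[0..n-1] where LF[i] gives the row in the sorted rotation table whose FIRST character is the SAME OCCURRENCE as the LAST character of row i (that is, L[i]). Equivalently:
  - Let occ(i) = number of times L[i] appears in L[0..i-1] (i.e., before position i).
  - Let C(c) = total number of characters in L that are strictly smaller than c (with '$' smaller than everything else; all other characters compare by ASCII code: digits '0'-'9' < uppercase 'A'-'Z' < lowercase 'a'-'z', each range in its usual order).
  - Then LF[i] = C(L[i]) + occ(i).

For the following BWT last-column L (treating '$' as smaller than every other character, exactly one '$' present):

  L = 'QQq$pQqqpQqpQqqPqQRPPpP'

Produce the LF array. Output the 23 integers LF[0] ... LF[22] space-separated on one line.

Char counts: '$':1, 'P':4, 'Q':6, 'R':1, 'p':4, 'q':7
C (first-col start): C('$')=0, C('P')=1, C('Q')=5, C('R')=11, C('p')=12, C('q')=16
L[0]='Q': occ=0, LF[0]=C('Q')+0=5+0=5
L[1]='Q': occ=1, LF[1]=C('Q')+1=5+1=6
L[2]='q': occ=0, LF[2]=C('q')+0=16+0=16
L[3]='$': occ=0, LF[3]=C('$')+0=0+0=0
L[4]='p': occ=0, LF[4]=C('p')+0=12+0=12
L[5]='Q': occ=2, LF[5]=C('Q')+2=5+2=7
L[6]='q': occ=1, LF[6]=C('q')+1=16+1=17
L[7]='q': occ=2, LF[7]=C('q')+2=16+2=18
L[8]='p': occ=1, LF[8]=C('p')+1=12+1=13
L[9]='Q': occ=3, LF[9]=C('Q')+3=5+3=8
L[10]='q': occ=3, LF[10]=C('q')+3=16+3=19
L[11]='p': occ=2, LF[11]=C('p')+2=12+2=14
L[12]='Q': occ=4, LF[12]=C('Q')+4=5+4=9
L[13]='q': occ=4, LF[13]=C('q')+4=16+4=20
L[14]='q': occ=5, LF[14]=C('q')+5=16+5=21
L[15]='P': occ=0, LF[15]=C('P')+0=1+0=1
L[16]='q': occ=6, LF[16]=C('q')+6=16+6=22
L[17]='Q': occ=5, LF[17]=C('Q')+5=5+5=10
L[18]='R': occ=0, LF[18]=C('R')+0=11+0=11
L[19]='P': occ=1, LF[19]=C('P')+1=1+1=2
L[20]='P': occ=2, LF[20]=C('P')+2=1+2=3
L[21]='p': occ=3, LF[21]=C('p')+3=12+3=15
L[22]='P': occ=3, LF[22]=C('P')+3=1+3=4

Answer: 5 6 16 0 12 7 17 18 13 8 19 14 9 20 21 1 22 10 11 2 3 15 4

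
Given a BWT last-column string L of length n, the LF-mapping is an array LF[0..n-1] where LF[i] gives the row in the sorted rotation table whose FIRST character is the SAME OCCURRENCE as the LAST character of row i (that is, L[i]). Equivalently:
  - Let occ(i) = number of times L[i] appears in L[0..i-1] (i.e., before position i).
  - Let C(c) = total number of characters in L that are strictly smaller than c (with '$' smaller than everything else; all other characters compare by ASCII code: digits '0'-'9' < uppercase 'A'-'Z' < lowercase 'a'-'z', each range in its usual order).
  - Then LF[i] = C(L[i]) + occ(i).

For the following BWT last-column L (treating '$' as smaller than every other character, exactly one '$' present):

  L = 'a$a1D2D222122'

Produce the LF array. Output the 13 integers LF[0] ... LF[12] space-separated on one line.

Char counts: '$':1, '1':2, '2':6, 'D':2, 'a':2
C (first-col start): C('$')=0, C('1')=1, C('2')=3, C('D')=9, C('a')=11
L[0]='a': occ=0, LF[0]=C('a')+0=11+0=11
L[1]='$': occ=0, LF[1]=C('$')+0=0+0=0
L[2]='a': occ=1, LF[2]=C('a')+1=11+1=12
L[3]='1': occ=0, LF[3]=C('1')+0=1+0=1
L[4]='D': occ=0, LF[4]=C('D')+0=9+0=9
L[5]='2': occ=0, LF[5]=C('2')+0=3+0=3
L[6]='D': occ=1, LF[6]=C('D')+1=9+1=10
L[7]='2': occ=1, LF[7]=C('2')+1=3+1=4
L[8]='2': occ=2, LF[8]=C('2')+2=3+2=5
L[9]='2': occ=3, LF[9]=C('2')+3=3+3=6
L[10]='1': occ=1, LF[10]=C('1')+1=1+1=2
L[11]='2': occ=4, LF[11]=C('2')+4=3+4=7
L[12]='2': occ=5, LF[12]=C('2')+5=3+5=8

Answer: 11 0 12 1 9 3 10 4 5 6 2 7 8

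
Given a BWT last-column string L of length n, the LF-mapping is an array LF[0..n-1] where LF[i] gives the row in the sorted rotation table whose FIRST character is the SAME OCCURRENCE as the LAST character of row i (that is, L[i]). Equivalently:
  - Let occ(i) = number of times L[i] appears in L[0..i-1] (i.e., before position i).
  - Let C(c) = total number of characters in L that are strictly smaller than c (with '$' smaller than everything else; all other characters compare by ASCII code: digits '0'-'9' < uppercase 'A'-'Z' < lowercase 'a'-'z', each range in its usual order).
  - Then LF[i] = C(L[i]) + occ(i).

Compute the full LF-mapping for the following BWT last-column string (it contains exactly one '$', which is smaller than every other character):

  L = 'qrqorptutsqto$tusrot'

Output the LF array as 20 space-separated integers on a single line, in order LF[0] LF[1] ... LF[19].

Answer: 5 8 6 1 9 4 13 18 14 11 7 15 2 0 16 19 12 10 3 17

Derivation:
Char counts: '$':1, 'o':3, 'p':1, 'q':3, 'r':3, 's':2, 't':5, 'u':2
C (first-col start): C('$')=0, C('o')=1, C('p')=4, C('q')=5, C('r')=8, C('s')=11, C('t')=13, C('u')=18
L[0]='q': occ=0, LF[0]=C('q')+0=5+0=5
L[1]='r': occ=0, LF[1]=C('r')+0=8+0=8
L[2]='q': occ=1, LF[2]=C('q')+1=5+1=6
L[3]='o': occ=0, LF[3]=C('o')+0=1+0=1
L[4]='r': occ=1, LF[4]=C('r')+1=8+1=9
L[5]='p': occ=0, LF[5]=C('p')+0=4+0=4
L[6]='t': occ=0, LF[6]=C('t')+0=13+0=13
L[7]='u': occ=0, LF[7]=C('u')+0=18+0=18
L[8]='t': occ=1, LF[8]=C('t')+1=13+1=14
L[9]='s': occ=0, LF[9]=C('s')+0=11+0=11
L[10]='q': occ=2, LF[10]=C('q')+2=5+2=7
L[11]='t': occ=2, LF[11]=C('t')+2=13+2=15
L[12]='o': occ=1, LF[12]=C('o')+1=1+1=2
L[13]='$': occ=0, LF[13]=C('$')+0=0+0=0
L[14]='t': occ=3, LF[14]=C('t')+3=13+3=16
L[15]='u': occ=1, LF[15]=C('u')+1=18+1=19
L[16]='s': occ=1, LF[16]=C('s')+1=11+1=12
L[17]='r': occ=2, LF[17]=C('r')+2=8+2=10
L[18]='o': occ=2, LF[18]=C('o')+2=1+2=3
L[19]='t': occ=4, LF[19]=C('t')+4=13+4=17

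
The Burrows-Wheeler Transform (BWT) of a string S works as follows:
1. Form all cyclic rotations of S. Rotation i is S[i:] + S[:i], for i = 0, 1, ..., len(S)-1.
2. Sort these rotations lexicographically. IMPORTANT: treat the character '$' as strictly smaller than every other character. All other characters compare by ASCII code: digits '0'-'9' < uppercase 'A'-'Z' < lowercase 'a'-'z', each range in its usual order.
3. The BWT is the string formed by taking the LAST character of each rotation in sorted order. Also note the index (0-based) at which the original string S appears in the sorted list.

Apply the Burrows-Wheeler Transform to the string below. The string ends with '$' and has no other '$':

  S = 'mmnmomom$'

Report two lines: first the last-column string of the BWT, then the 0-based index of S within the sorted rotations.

All 9 rotations (rotation i = S[i:]+S[:i]):
  rot[0] = mmnmomom$
  rot[1] = mnmomom$m
  rot[2] = nmomom$mm
  rot[3] = momom$mmn
  rot[4] = omom$mmnm
  rot[5] = mom$mmnmo
  rot[6] = om$mmnmom
  rot[7] = m$mmnmomo
  rot[8] = $mmnmomom
Sorted (with $ < everything):
  sorted[0] = $mmnmomom  (last char: 'm')
  sorted[1] = m$mmnmomo  (last char: 'o')
  sorted[2] = mmnmomom$  (last char: '$')
  sorted[3] = mnmomom$m  (last char: 'm')
  sorted[4] = mom$mmnmo  (last char: 'o')
  sorted[5] = momom$mmn  (last char: 'n')
  sorted[6] = nmomom$mm  (last char: 'm')
  sorted[7] = om$mmnmom  (last char: 'm')
  sorted[8] = omom$mmnm  (last char: 'm')
Last column: mo$monmmm
Original string S is at sorted index 2

Answer: mo$monmmm
2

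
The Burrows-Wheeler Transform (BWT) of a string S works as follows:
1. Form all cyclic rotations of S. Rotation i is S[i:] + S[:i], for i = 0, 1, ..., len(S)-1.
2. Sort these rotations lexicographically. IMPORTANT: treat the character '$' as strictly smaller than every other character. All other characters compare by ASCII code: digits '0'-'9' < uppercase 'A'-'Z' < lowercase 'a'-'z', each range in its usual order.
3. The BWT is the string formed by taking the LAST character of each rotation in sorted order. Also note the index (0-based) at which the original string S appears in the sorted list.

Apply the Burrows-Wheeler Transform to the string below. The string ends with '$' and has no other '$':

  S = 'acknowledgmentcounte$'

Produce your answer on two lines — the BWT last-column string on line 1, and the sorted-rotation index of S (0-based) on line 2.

All 21 rotations (rotation i = S[i:]+S[:i]):
  rot[0] = acknowledgmentcounte$
  rot[1] = cknowledgmentcounte$a
  rot[2] = knowledgmentcounte$ac
  rot[3] = nowledgmentcounte$ack
  rot[4] = owledgmentcounte$ackn
  rot[5] = wledgmentcounte$ackno
  rot[6] = ledgmentcounte$acknow
  rot[7] = edgmentcounte$acknowl
  rot[8] = dgmentcounte$acknowle
  rot[9] = gmentcounte$acknowled
  rot[10] = mentcounte$acknowledg
  rot[11] = entcounte$acknowledgm
  rot[12] = ntcounte$acknowledgme
  rot[13] = tcounte$acknowledgmen
  rot[14] = counte$acknowledgment
  rot[15] = ounte$acknowledgmentc
  rot[16] = unte$acknowledgmentco
  rot[17] = nte$acknowledgmentcou
  rot[18] = te$acknowledgmentcoun
  rot[19] = e$acknowledgmentcount
  rot[20] = $acknowledgmentcounte
Sorted (with $ < everything):
  sorted[0] = $acknowledgmentcounte  (last char: 'e')
  sorted[1] = acknowledgmentcounte$  (last char: '$')
  sorted[2] = cknowledgmentcounte$a  (last char: 'a')
  sorted[3] = counte$acknowledgment  (last char: 't')
  sorted[4] = dgmentcounte$acknowle  (last char: 'e')
  sorted[5] = e$acknowledgmentcount  (last char: 't')
  sorted[6] = edgmentcounte$acknowl  (last char: 'l')
  sorted[7] = entcounte$acknowledgm  (last char: 'm')
  sorted[8] = gmentcounte$acknowled  (last char: 'd')
  sorted[9] = knowledgmentcounte$ac  (last char: 'c')
  sorted[10] = ledgmentcounte$acknow  (last char: 'w')
  sorted[11] = mentcounte$acknowledg  (last char: 'g')
  sorted[12] = nowledgmentcounte$ack  (last char: 'k')
  sorted[13] = ntcounte$acknowledgme  (last char: 'e')
  sorted[14] = nte$acknowledgmentcou  (last char: 'u')
  sorted[15] = ounte$acknowledgmentc  (last char: 'c')
  sorted[16] = owledgmentcounte$ackn  (last char: 'n')
  sorted[17] = tcounte$acknowledgmen  (last char: 'n')
  sorted[18] = te$acknowledgmentcoun  (last char: 'n')
  sorted[19] = unte$acknowledgmentco  (last char: 'o')
  sorted[20] = wledgmentcounte$ackno  (last char: 'o')
Last column: e$atetlmdcwgkeucnnnoo
Original string S is at sorted index 1

Answer: e$atetlmdcwgkeucnnnoo
1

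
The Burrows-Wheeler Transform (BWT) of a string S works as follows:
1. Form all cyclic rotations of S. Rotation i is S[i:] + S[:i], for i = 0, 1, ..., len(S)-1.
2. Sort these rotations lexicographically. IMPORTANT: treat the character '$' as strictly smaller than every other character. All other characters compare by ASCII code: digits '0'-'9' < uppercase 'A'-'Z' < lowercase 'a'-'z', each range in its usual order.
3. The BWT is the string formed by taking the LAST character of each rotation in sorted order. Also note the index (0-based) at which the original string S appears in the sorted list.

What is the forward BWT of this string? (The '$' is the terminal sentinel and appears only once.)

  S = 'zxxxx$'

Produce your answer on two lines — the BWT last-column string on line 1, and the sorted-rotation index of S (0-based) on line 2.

Answer: xxxxz$
5

Derivation:
All 6 rotations (rotation i = S[i:]+S[:i]):
  rot[0] = zxxxx$
  rot[1] = xxxx$z
  rot[2] = xxx$zx
  rot[3] = xx$zxx
  rot[4] = x$zxxx
  rot[5] = $zxxxx
Sorted (with $ < everything):
  sorted[0] = $zxxxx  (last char: 'x')
  sorted[1] = x$zxxx  (last char: 'x')
  sorted[2] = xx$zxx  (last char: 'x')
  sorted[3] = xxx$zx  (last char: 'x')
  sorted[4] = xxxx$z  (last char: 'z')
  sorted[5] = zxxxx$  (last char: '$')
Last column: xxxxz$
Original string S is at sorted index 5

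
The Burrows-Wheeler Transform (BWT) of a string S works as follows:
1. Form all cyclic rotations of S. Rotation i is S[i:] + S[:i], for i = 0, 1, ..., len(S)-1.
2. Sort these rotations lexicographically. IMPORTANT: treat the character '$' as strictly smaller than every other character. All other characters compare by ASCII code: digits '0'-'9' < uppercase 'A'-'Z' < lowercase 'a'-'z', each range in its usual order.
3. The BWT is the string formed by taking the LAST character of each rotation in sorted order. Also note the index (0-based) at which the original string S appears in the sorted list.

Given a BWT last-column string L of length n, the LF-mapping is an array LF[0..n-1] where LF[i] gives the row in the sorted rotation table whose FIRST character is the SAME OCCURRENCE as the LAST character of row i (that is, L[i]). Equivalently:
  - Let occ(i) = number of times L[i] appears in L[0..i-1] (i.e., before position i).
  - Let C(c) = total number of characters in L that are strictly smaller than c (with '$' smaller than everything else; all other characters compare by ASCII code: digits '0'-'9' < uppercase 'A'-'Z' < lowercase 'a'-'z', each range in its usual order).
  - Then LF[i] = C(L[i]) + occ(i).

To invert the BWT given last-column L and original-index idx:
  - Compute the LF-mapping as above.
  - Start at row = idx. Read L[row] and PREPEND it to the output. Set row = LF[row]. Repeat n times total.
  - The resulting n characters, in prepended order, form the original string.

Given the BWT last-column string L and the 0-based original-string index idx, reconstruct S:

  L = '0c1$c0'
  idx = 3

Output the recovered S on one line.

Answer: 10cc0$

Derivation:
LF mapping: 1 4 3 0 5 2
Walk LF starting at row 3, prepending L[row]:
  step 1: row=3, L[3]='$', prepend. Next row=LF[3]=0
  step 2: row=0, L[0]='0', prepend. Next row=LF[0]=1
  step 3: row=1, L[1]='c', prepend. Next row=LF[1]=4
  step 4: row=4, L[4]='c', prepend. Next row=LF[4]=5
  step 5: row=5, L[5]='0', prepend. Next row=LF[5]=2
  step 6: row=2, L[2]='1', prepend. Next row=LF[2]=3
Reversed output: 10cc0$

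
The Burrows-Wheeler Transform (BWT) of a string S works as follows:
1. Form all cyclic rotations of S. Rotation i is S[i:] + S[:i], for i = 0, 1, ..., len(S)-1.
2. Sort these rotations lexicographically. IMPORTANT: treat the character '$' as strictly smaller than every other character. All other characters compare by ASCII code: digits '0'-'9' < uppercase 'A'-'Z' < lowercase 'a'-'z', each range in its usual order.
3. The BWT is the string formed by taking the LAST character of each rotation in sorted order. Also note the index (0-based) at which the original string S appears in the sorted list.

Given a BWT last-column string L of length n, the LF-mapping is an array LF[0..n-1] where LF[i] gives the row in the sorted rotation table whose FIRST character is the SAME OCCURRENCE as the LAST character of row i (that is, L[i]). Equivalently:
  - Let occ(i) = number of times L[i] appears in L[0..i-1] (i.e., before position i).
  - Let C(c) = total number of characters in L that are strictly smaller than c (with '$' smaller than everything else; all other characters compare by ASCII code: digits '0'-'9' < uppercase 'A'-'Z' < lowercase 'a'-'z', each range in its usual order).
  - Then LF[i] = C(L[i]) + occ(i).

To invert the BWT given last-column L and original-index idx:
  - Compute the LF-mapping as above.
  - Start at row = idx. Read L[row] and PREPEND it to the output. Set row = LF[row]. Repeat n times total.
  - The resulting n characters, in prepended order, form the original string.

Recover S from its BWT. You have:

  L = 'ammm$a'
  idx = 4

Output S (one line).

Answer: mamma$

Derivation:
LF mapping: 1 3 4 5 0 2
Walk LF starting at row 4, prepending L[row]:
  step 1: row=4, L[4]='$', prepend. Next row=LF[4]=0
  step 2: row=0, L[0]='a', prepend. Next row=LF[0]=1
  step 3: row=1, L[1]='m', prepend. Next row=LF[1]=3
  step 4: row=3, L[3]='m', prepend. Next row=LF[3]=5
  step 5: row=5, L[5]='a', prepend. Next row=LF[5]=2
  step 6: row=2, L[2]='m', prepend. Next row=LF[2]=4
Reversed output: mamma$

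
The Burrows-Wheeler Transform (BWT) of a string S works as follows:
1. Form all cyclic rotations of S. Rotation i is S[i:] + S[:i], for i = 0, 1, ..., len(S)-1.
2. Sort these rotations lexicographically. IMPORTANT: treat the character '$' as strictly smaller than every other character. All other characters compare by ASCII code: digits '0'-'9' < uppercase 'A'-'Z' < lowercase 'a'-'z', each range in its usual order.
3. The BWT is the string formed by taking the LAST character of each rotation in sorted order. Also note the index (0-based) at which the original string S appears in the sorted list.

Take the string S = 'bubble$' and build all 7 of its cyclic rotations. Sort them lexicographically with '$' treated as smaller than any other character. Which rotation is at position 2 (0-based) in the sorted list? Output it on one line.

All 7 rotations (rotation i = S[i:]+S[:i]):
  rot[0] = bubble$
  rot[1] = ubble$b
  rot[2] = bble$bu
  rot[3] = ble$bub
  rot[4] = le$bubb
  rot[5] = e$bubbl
  rot[6] = $bubble
Sorted (with $ < everything):
  sorted[0] = $bubble
  sorted[1] = bble$bu
  sorted[2] = ble$bub
  sorted[3] = bubble$
  sorted[4] = e$bubbl
  sorted[5] = le$bubb
  sorted[6] = ubble$b
sorted[2] = ble$bub

Answer: ble$bub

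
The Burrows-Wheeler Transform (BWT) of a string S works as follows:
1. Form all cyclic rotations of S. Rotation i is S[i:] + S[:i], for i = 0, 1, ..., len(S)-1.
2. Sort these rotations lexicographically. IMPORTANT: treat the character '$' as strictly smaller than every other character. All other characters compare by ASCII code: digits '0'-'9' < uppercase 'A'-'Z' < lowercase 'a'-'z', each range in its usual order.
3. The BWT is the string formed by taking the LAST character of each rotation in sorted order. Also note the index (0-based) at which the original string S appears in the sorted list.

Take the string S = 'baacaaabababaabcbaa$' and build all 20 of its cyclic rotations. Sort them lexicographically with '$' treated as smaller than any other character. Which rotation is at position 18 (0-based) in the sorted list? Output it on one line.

All 20 rotations (rotation i = S[i:]+S[:i]):
  rot[0] = baacaaabababaabcbaa$
  rot[1] = aacaaabababaabcbaa$b
  rot[2] = acaaabababaabcbaa$ba
  rot[3] = caaabababaabcbaa$baa
  rot[4] = aaabababaabcbaa$baac
  rot[5] = aabababaabcbaa$baaca
  rot[6] = abababaabcbaa$baacaa
  rot[7] = bababaabcbaa$baacaaa
  rot[8] = ababaabcbaa$baacaaab
  rot[9] = babaabcbaa$baacaaaba
  rot[10] = abaabcbaa$baacaaabab
  rot[11] = baabcbaa$baacaaababa
  rot[12] = aabcbaa$baacaaababab
  rot[13] = abcbaa$baacaaabababa
  rot[14] = bcbaa$baacaaabababaa
  rot[15] = cbaa$baacaaabababaab
  rot[16] = baa$baacaaabababaabc
  rot[17] = aa$baacaaabababaabcb
  rot[18] = a$baacaaabababaabcba
  rot[19] = $baacaaabababaabcbaa
Sorted (with $ < everything):
  sorted[0] = $baacaaabababaabcbaa
  sorted[1] = a$baacaaabababaabcba
  sorted[2] = aa$baacaaabababaabcb
  sorted[3] = aaabababaabcbaa$baac
  sorted[4] = aabababaabcbaa$baaca
  sorted[5] = aabcbaa$baacaaababab
  sorted[6] = aacaaabababaabcbaa$b
  sorted[7] = abaabcbaa$baacaaabab
  sorted[8] = ababaabcbaa$baacaaab
  sorted[9] = abababaabcbaa$baacaa
  sorted[10] = abcbaa$baacaaabababa
  sorted[11] = acaaabababaabcbaa$ba
  sorted[12] = baa$baacaaabababaabc
  sorted[13] = baabcbaa$baacaaababa
  sorted[14] = baacaaabababaabcbaa$
  sorted[15] = babaabcbaa$baacaaaba
  sorted[16] = bababaabcbaa$baacaaa
  sorted[17] = bcbaa$baacaaabababaa
  sorted[18] = caaabababaabcbaa$baa
  sorted[19] = cbaa$baacaaabababaab
sorted[18] = caaabababaabcbaa$baa

Answer: caaabababaabcbaa$baa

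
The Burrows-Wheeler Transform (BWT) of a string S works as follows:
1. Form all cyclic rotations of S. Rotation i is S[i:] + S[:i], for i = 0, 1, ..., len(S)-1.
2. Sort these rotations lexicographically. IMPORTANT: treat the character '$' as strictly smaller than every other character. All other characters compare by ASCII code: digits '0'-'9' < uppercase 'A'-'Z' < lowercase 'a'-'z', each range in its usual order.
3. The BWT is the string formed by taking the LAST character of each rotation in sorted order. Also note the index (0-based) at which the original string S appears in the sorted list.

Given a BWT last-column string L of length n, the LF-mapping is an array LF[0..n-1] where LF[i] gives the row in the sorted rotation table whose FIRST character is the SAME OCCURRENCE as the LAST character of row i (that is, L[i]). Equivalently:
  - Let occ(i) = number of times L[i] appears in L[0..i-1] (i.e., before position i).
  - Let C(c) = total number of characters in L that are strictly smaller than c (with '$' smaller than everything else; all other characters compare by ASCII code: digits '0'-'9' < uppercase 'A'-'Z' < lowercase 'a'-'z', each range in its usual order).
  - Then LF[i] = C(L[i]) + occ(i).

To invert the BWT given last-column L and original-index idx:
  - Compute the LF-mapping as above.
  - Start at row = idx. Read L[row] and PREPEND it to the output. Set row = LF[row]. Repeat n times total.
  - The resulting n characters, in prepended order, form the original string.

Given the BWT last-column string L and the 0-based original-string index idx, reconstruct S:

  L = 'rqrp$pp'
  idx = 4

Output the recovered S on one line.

LF mapping: 5 4 6 1 0 2 3
Walk LF starting at row 4, prepending L[row]:
  step 1: row=4, L[4]='$', prepend. Next row=LF[4]=0
  step 2: row=0, L[0]='r', prepend. Next row=LF[0]=5
  step 3: row=5, L[5]='p', prepend. Next row=LF[5]=2
  step 4: row=2, L[2]='r', prepend. Next row=LF[2]=6
  step 5: row=6, L[6]='p', prepend. Next row=LF[6]=3
  step 6: row=3, L[3]='p', prepend. Next row=LF[3]=1
  step 7: row=1, L[1]='q', prepend. Next row=LF[1]=4
Reversed output: qpprpr$

Answer: qpprpr$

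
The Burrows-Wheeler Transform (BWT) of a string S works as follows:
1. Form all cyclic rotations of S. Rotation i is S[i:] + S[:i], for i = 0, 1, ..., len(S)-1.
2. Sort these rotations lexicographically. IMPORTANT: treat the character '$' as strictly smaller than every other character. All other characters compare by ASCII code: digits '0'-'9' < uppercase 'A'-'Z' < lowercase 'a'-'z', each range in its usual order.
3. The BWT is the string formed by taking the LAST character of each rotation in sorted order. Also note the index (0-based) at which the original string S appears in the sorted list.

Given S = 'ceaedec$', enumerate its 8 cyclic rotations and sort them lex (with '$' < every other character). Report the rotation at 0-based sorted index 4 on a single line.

Answer: dec$ceae

Derivation:
All 8 rotations (rotation i = S[i:]+S[:i]):
  rot[0] = ceaedec$
  rot[1] = eaedec$c
  rot[2] = aedec$ce
  rot[3] = edec$cea
  rot[4] = dec$ceae
  rot[5] = ec$ceaed
  rot[6] = c$ceaede
  rot[7] = $ceaedec
Sorted (with $ < everything):
  sorted[0] = $ceaedec
  sorted[1] = aedec$ce
  sorted[2] = c$ceaede
  sorted[3] = ceaedec$
  sorted[4] = dec$ceae
  sorted[5] = eaedec$c
  sorted[6] = ec$ceaed
  sorted[7] = edec$cea
sorted[4] = dec$ceae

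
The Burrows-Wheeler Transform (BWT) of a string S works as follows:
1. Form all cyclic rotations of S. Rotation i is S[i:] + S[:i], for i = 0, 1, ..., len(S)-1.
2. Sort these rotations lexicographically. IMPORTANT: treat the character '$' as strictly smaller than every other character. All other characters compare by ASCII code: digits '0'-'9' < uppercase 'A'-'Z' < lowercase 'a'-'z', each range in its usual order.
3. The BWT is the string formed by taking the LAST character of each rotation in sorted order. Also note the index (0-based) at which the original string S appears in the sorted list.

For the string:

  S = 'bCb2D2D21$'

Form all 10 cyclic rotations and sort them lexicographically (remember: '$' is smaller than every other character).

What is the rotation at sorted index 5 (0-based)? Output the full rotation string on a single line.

Answer: Cb2D2D21$b

Derivation:
All 10 rotations (rotation i = S[i:]+S[:i]):
  rot[0] = bCb2D2D21$
  rot[1] = Cb2D2D21$b
  rot[2] = b2D2D21$bC
  rot[3] = 2D2D21$bCb
  rot[4] = D2D21$bCb2
  rot[5] = 2D21$bCb2D
  rot[6] = D21$bCb2D2
  rot[7] = 21$bCb2D2D
  rot[8] = 1$bCb2D2D2
  rot[9] = $bCb2D2D21
Sorted (with $ < everything):
  sorted[0] = $bCb2D2D21
  sorted[1] = 1$bCb2D2D2
  sorted[2] = 21$bCb2D2D
  sorted[3] = 2D21$bCb2D
  sorted[4] = 2D2D21$bCb
  sorted[5] = Cb2D2D21$b
  sorted[6] = D21$bCb2D2
  sorted[7] = D2D21$bCb2
  sorted[8] = b2D2D21$bC
  sorted[9] = bCb2D2D21$
sorted[5] = Cb2D2D21$b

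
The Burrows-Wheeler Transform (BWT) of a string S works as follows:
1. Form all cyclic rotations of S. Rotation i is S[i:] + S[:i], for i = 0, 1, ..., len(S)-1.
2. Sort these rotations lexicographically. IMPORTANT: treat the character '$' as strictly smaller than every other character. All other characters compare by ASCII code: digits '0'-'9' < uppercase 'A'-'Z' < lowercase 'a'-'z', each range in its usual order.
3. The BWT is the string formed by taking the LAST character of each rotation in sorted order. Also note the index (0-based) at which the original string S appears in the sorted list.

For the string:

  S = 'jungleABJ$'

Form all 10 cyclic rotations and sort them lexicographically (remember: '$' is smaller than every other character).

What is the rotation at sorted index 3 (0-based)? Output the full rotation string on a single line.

All 10 rotations (rotation i = S[i:]+S[:i]):
  rot[0] = jungleABJ$
  rot[1] = ungleABJ$j
  rot[2] = ngleABJ$ju
  rot[3] = gleABJ$jun
  rot[4] = leABJ$jung
  rot[5] = eABJ$jungl
  rot[6] = ABJ$jungle
  rot[7] = BJ$jungleA
  rot[8] = J$jungleAB
  rot[9] = $jungleABJ
Sorted (with $ < everything):
  sorted[0] = $jungleABJ
  sorted[1] = ABJ$jungle
  sorted[2] = BJ$jungleA
  sorted[3] = J$jungleAB
  sorted[4] = eABJ$jungl
  sorted[5] = gleABJ$jun
  sorted[6] = jungleABJ$
  sorted[7] = leABJ$jung
  sorted[8] = ngleABJ$ju
  sorted[9] = ungleABJ$j
sorted[3] = J$jungleAB

Answer: J$jungleAB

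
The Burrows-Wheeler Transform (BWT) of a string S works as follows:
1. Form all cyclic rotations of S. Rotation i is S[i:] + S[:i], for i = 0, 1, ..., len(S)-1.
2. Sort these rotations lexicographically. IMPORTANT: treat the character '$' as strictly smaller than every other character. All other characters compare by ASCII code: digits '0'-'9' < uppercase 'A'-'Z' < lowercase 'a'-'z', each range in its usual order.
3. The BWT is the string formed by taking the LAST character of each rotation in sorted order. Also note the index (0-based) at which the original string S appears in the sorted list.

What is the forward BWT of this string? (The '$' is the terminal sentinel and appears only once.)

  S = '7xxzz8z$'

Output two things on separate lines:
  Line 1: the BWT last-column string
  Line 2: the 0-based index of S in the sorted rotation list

All 8 rotations (rotation i = S[i:]+S[:i]):
  rot[0] = 7xxzz8z$
  rot[1] = xxzz8z$7
  rot[2] = xzz8z$7x
  rot[3] = zz8z$7xx
  rot[4] = z8z$7xxz
  rot[5] = 8z$7xxzz
  rot[6] = z$7xxzz8
  rot[7] = $7xxzz8z
Sorted (with $ < everything):
  sorted[0] = $7xxzz8z  (last char: 'z')
  sorted[1] = 7xxzz8z$  (last char: '$')
  sorted[2] = 8z$7xxzz  (last char: 'z')
  sorted[3] = xxzz8z$7  (last char: '7')
  sorted[4] = xzz8z$7x  (last char: 'x')
  sorted[5] = z$7xxzz8  (last char: '8')
  sorted[6] = z8z$7xxz  (last char: 'z')
  sorted[7] = zz8z$7xx  (last char: 'x')
Last column: z$z7x8zx
Original string S is at sorted index 1

Answer: z$z7x8zx
1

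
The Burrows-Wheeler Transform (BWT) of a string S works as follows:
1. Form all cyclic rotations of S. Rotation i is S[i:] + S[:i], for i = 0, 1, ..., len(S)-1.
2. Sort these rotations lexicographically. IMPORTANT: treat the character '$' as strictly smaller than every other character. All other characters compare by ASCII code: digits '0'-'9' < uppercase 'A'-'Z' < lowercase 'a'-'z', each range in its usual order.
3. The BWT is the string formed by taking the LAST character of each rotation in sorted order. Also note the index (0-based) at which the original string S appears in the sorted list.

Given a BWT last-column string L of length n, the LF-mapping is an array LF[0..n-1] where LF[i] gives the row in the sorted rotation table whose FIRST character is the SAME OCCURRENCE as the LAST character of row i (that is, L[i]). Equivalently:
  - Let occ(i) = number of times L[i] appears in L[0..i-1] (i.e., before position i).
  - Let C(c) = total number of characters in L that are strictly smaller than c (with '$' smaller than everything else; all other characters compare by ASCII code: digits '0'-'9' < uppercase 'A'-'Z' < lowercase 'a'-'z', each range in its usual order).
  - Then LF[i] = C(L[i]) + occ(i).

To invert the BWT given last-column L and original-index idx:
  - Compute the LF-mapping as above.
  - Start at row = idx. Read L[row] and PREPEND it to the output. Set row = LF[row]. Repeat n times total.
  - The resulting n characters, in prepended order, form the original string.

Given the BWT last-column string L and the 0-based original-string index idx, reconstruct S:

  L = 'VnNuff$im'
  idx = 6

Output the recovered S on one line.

LF mapping: 2 7 1 8 3 4 0 5 6
Walk LF starting at row 6, prepending L[row]:
  step 1: row=6, L[6]='$', prepend. Next row=LF[6]=0
  step 2: row=0, L[0]='V', prepend. Next row=LF[0]=2
  step 3: row=2, L[2]='N', prepend. Next row=LF[2]=1
  step 4: row=1, L[1]='n', prepend. Next row=LF[1]=7
  step 5: row=7, L[7]='i', prepend. Next row=LF[7]=5
  step 6: row=5, L[5]='f', prepend. Next row=LF[5]=4
  step 7: row=4, L[4]='f', prepend. Next row=LF[4]=3
  step 8: row=3, L[3]='u', prepend. Next row=LF[3]=8
  step 9: row=8, L[8]='m', prepend. Next row=LF[8]=6
Reversed output: muffinNV$

Answer: muffinNV$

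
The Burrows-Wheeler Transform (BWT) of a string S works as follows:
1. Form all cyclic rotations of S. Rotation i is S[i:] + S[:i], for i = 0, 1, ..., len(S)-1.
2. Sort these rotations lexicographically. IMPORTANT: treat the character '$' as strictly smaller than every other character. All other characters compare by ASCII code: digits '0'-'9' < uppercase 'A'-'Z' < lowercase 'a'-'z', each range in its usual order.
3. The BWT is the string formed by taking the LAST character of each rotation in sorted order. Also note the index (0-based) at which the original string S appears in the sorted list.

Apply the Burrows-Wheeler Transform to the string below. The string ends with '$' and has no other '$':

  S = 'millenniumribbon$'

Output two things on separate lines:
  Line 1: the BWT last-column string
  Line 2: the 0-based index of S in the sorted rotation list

All 17 rotations (rotation i = S[i:]+S[:i]):
  rot[0] = millenniumribbon$
  rot[1] = illenniumribbon$m
  rot[2] = llenniumribbon$mi
  rot[3] = lenniumribbon$mil
  rot[4] = enniumribbon$mill
  rot[5] = nniumribbon$mille
  rot[6] = niumribbon$millen
  rot[7] = iumribbon$millenn
  rot[8] = umribbon$millenni
  rot[9] = mribbon$millenniu
  rot[10] = ribbon$millennium
  rot[11] = ibbon$millenniumr
  rot[12] = bbon$millenniumri
  rot[13] = bon$millenniumrib
  rot[14] = on$millenniumribb
  rot[15] = n$millenniumribbo
  rot[16] = $millenniumribbon
Sorted (with $ < everything):
  sorted[0] = $millenniumribbon  (last char: 'n')
  sorted[1] = bbon$millenniumri  (last char: 'i')
  sorted[2] = bon$millenniumrib  (last char: 'b')
  sorted[3] = enniumribbon$mill  (last char: 'l')
  sorted[4] = ibbon$millenniumr  (last char: 'r')
  sorted[5] = illenniumribbon$m  (last char: 'm')
  sorted[6] = iumribbon$millenn  (last char: 'n')
  sorted[7] = lenniumribbon$mil  (last char: 'l')
  sorted[8] = llenniumribbon$mi  (last char: 'i')
  sorted[9] = millenniumribbon$  (last char: '$')
  sorted[10] = mribbon$millenniu  (last char: 'u')
  sorted[11] = n$millenniumribbo  (last char: 'o')
  sorted[12] = niumribbon$millen  (last char: 'n')
  sorted[13] = nniumribbon$mille  (last char: 'e')
  sorted[14] = on$millenniumribb  (last char: 'b')
  sorted[15] = ribbon$millennium  (last char: 'm')
  sorted[16] = umribbon$millenni  (last char: 'i')
Last column: niblrmnli$uonebmi
Original string S is at sorted index 9

Answer: niblrmnli$uonebmi
9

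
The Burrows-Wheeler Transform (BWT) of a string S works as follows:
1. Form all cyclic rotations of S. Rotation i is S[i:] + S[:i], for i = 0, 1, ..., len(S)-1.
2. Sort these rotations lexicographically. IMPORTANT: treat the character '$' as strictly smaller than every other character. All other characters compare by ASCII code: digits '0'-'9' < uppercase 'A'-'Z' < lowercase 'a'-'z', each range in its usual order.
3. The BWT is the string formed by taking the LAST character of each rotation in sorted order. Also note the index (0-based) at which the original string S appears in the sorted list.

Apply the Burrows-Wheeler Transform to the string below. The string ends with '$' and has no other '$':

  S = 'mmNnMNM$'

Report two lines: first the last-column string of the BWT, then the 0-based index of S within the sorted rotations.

All 8 rotations (rotation i = S[i:]+S[:i]):
  rot[0] = mmNnMNM$
  rot[1] = mNnMNM$m
  rot[2] = NnMNM$mm
  rot[3] = nMNM$mmN
  rot[4] = MNM$mmNn
  rot[5] = NM$mmNnM
  rot[6] = M$mmNnMN
  rot[7] = $mmNnMNM
Sorted (with $ < everything):
  sorted[0] = $mmNnMNM  (last char: 'M')
  sorted[1] = M$mmNnMN  (last char: 'N')
  sorted[2] = MNM$mmNn  (last char: 'n')
  sorted[3] = NM$mmNnM  (last char: 'M')
  sorted[4] = NnMNM$mm  (last char: 'm')
  sorted[5] = mNnMNM$m  (last char: 'm')
  sorted[6] = mmNnMNM$  (last char: '$')
  sorted[7] = nMNM$mmN  (last char: 'N')
Last column: MNnMmm$N
Original string S is at sorted index 6

Answer: MNnMmm$N
6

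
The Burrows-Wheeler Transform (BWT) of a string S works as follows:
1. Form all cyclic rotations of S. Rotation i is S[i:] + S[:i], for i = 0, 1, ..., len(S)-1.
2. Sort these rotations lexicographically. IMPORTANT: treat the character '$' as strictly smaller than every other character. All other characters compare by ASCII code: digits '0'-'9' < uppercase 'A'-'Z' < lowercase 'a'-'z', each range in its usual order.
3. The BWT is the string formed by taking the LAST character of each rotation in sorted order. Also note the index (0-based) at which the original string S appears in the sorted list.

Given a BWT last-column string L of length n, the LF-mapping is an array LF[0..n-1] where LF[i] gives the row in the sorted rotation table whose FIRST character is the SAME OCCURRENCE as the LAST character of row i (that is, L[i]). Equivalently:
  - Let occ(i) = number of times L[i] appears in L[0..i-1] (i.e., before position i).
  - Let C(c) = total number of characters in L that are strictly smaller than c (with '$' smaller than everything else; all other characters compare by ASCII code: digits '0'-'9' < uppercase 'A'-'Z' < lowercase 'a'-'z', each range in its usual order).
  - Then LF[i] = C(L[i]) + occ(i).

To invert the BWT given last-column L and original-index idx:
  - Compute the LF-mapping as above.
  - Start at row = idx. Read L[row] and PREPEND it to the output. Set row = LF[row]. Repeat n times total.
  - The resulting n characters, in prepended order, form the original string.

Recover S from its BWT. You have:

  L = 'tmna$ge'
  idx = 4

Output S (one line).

Answer: magnet$

Derivation:
LF mapping: 6 4 5 1 0 3 2
Walk LF starting at row 4, prepending L[row]:
  step 1: row=4, L[4]='$', prepend. Next row=LF[4]=0
  step 2: row=0, L[0]='t', prepend. Next row=LF[0]=6
  step 3: row=6, L[6]='e', prepend. Next row=LF[6]=2
  step 4: row=2, L[2]='n', prepend. Next row=LF[2]=5
  step 5: row=5, L[5]='g', prepend. Next row=LF[5]=3
  step 6: row=3, L[3]='a', prepend. Next row=LF[3]=1
  step 7: row=1, L[1]='m', prepend. Next row=LF[1]=4
Reversed output: magnet$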